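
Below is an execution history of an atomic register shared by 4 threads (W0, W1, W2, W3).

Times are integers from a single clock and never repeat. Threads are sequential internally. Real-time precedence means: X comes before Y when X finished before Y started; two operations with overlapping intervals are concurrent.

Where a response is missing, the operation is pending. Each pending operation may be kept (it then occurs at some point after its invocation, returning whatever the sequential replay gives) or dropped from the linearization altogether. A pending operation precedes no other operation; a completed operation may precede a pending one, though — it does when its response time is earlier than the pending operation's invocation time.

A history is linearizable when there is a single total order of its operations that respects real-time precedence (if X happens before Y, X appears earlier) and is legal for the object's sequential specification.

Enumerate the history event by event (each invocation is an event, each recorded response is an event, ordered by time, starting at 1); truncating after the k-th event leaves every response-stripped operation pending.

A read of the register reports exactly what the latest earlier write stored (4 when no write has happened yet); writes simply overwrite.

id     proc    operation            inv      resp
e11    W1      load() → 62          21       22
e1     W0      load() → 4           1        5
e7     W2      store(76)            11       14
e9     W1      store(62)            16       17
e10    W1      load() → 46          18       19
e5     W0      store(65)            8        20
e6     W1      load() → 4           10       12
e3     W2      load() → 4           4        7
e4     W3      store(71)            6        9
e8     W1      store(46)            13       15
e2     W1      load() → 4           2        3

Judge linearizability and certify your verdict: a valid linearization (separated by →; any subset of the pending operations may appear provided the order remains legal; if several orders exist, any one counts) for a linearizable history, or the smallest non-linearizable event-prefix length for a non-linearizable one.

events 1..11 are fine; event 12 — the response of e6 at time 12 — makes the prefix non-linearizable
no legal order exists: 5 real-time-consistent candidates over 5 completed atomic register operations, all rejected
no completion choice of the 2 pending operations (e5, e7) rescues it — every subset was tried
sample order e1, e2, e3, e4, e6 (pending dropped) stalls at step 5 — e6 load() → 4 has no legal effect
sample order e1, e2, e4, e3, e6 (pending dropped) stalls at step 4 — e3 load() → 4 has no legal effect

not linearizable — minimal violating prefix: 12 events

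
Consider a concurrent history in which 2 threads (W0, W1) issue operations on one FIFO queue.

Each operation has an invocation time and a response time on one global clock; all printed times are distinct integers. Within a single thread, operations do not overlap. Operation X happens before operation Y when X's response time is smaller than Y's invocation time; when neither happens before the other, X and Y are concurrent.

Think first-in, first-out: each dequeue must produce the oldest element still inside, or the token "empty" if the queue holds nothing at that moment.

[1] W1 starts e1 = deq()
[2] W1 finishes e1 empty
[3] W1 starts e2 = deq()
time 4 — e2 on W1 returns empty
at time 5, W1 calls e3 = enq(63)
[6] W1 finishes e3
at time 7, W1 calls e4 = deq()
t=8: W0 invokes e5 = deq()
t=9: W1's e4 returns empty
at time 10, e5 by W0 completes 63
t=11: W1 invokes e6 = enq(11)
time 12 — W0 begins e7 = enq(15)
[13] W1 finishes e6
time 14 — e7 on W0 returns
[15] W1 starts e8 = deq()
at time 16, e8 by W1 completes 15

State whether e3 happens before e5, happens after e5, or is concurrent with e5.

e3 spans [5,6], e5 spans [8,10]
resp(e3)=6 < inv(e5)=8

before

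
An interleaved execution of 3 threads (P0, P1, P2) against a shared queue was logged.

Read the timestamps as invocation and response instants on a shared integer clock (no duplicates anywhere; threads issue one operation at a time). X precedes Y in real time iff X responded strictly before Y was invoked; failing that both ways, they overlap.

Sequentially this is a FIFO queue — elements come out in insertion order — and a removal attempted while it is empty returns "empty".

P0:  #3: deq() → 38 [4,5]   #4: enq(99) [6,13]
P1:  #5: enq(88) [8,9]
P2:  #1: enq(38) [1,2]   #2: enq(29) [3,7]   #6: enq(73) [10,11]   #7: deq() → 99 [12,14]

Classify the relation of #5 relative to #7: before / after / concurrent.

before

#5 spans [8,9], #7 spans [12,14]
resp(#5)=9 < inv(#7)=12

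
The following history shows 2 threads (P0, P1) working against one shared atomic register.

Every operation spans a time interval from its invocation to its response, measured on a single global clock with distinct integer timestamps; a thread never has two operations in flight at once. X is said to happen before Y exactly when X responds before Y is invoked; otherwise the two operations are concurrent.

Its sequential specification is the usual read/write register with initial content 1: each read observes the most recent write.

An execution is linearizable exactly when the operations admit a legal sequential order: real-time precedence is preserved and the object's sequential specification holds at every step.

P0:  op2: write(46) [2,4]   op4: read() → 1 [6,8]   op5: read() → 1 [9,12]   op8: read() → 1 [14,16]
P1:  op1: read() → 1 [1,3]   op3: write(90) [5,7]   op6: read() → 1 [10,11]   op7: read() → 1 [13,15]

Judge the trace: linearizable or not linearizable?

not linearizable

events 1..7 are fine; event 8 — the response of op4 at time 8 — makes the prefix non-linearizable
the 4 completed operations admit 4 real-time orders; each fails the atomic register replay
take op1, op2, op3, op4: step 4 already fails, because op4 read() → 1 cannot occur there
take op1, op2, op4, op3: step 3 already fails, because op4 read() → 1 cannot occur there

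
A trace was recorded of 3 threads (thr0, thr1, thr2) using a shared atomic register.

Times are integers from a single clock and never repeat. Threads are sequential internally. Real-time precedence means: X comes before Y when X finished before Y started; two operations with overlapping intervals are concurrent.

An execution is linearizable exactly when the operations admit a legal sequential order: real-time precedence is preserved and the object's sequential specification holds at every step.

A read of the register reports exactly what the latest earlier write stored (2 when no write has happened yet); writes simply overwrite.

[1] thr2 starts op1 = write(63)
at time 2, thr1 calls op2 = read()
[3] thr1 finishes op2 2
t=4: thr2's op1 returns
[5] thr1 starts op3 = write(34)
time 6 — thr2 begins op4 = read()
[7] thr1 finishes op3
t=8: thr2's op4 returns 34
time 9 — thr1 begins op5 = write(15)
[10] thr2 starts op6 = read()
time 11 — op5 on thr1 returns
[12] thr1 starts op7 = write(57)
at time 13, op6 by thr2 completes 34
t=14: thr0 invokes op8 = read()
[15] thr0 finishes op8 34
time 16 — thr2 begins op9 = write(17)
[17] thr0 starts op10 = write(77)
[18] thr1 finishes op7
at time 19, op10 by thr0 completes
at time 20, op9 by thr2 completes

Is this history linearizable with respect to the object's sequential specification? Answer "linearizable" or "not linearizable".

not linearizable

through event 14 a valid linearization exists; event 15 (op8 responding at time 15) ends that
7 completed operations, 8 real-time-consistent orders — every atomic register replay fails
no completion choice of the 1 pending operation (op7) rescues it — every subset was tried
e.g. op1, op2, op3, op4, op5, op6, op8 (pending dropped): illegal at step 2, since op2 read() → 2 cannot apply there
e.g. op1, op2, op3, op4, op6, op5, op8 (pending dropped): illegal at step 2, since op2 read() → 2 cannot apply there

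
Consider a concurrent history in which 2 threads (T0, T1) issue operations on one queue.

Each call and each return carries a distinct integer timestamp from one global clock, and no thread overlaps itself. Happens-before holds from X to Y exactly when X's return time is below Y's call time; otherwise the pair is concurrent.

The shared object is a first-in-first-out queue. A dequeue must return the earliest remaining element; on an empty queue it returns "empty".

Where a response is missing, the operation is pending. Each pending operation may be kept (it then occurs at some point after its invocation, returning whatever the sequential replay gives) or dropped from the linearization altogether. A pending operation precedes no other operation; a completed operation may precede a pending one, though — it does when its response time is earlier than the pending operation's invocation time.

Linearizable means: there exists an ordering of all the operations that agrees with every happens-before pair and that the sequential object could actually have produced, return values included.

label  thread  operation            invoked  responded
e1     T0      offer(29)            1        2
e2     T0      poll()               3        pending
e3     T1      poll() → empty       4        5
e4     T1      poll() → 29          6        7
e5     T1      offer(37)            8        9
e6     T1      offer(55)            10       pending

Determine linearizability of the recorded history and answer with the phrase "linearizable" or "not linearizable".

cut after 6 events: linearizable; cut after 7 events (e4 responds, time 7): not linearizable
the completed operations (3 total) allow one real-time order; the queue replay rejects it
every completion of the 1 pending operation (e2) was checked; none linearizes
for example e1, e3, e4 (pending dropped) fails at step 2: e3 poll() → empty is not legal there

not linearizable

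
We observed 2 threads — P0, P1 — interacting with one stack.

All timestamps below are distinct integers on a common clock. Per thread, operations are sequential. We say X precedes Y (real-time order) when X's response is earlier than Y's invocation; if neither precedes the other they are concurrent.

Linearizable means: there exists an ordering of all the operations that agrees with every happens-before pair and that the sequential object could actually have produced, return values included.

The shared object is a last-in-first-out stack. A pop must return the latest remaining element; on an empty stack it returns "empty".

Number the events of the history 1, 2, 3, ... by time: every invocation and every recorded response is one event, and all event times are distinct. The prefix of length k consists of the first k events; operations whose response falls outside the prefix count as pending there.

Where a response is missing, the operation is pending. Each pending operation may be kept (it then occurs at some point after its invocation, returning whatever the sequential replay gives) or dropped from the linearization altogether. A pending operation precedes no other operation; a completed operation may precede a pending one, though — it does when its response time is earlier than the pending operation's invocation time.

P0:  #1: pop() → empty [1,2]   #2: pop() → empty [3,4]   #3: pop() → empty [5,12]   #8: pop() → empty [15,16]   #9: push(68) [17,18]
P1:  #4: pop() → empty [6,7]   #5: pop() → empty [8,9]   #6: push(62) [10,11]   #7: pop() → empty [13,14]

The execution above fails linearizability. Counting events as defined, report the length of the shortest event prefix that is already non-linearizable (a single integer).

14

one valid order for events 1..13 is #1, #2, #3, #4, #5, #6:
1. #1 pop() → empty, leaving stack <>
2. #2 pop() → empty, leaving stack <>
3. #3 pop() → empty, leaving stack <>
4. #4 pop() → empty, leaving stack <>
5. #5 pop() → empty, leaving stack <>
6. #6 push(62), leaving stack <62>
event 14 — #7's response, time 14 — after it, nothing linearizes
sample order #1, #2, #3, #4, #5, #6, #7 stalls at step 7 — #7 pop() → empty has no legal effect
sample order #1, #2, #4, #3, #5, #6, #7 stalls at step 7 — #7 pop() → empty has no legal effect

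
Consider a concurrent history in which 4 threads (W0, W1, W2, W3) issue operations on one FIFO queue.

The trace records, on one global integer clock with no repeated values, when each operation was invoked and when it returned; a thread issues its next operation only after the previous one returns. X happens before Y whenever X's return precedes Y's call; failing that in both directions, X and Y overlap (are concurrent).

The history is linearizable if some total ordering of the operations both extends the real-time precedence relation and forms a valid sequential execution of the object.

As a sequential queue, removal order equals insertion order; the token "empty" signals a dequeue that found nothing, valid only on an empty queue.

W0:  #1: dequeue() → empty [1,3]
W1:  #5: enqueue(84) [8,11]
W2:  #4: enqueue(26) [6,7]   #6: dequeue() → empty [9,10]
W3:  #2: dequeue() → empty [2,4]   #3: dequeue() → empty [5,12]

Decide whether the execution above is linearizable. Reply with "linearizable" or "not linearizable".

not linearizable

already the first 12 events (up to #3's response at time 12) admit no linearization; the first 11 still do
real-time-consistent orders of the 6 completed operations: 16 — all fail the FIFO queue replay
take #1, #2, #3, #4, #5, #6: step 6 already fails, because #6 dequeue() → empty cannot occur there
take #1, #2, #3, #4, #6, #5: step 5 already fails, because #6 dequeue() → empty cannot occur there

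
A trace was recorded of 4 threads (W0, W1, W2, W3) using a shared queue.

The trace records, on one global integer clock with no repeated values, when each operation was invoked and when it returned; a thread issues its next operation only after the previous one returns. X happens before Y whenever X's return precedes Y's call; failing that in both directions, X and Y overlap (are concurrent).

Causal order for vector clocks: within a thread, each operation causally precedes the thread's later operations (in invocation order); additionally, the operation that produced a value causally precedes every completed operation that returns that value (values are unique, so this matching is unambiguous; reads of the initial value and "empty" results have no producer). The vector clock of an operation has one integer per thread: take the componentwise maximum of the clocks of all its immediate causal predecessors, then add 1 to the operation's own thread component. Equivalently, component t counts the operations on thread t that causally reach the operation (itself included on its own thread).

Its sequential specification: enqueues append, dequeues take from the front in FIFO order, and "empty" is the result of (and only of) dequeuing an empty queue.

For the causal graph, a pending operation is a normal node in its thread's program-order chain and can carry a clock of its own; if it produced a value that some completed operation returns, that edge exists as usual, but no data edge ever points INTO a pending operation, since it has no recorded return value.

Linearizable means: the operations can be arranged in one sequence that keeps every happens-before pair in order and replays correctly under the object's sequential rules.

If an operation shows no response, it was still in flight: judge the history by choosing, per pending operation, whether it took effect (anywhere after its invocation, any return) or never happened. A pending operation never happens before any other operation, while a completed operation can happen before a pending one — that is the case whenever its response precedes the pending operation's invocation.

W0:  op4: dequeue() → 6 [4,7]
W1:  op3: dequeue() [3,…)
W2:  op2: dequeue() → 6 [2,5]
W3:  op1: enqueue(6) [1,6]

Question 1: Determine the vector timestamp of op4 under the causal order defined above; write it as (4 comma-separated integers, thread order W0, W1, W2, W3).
Answer: (1, 0, 0, 1)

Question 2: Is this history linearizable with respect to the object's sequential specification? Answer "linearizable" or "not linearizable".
prefix check: 1..6 passes, 1..7 fails once op4's time-7 response joins
the 3 completed operations admit 6 real-time orders; each fails the queue replay
no escape via the 1 pending operation (op3): every completion choice fails
for example op1, op2, op4 (pending dropped) fails at step 3: op4 dequeue() → 6 is not legal there
for example op1, op4, op2 (pending dropped) fails at step 3: op2 dequeue() → 6 is not legal there

not linearizable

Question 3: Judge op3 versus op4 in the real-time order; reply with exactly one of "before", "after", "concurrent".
Answer: concurrent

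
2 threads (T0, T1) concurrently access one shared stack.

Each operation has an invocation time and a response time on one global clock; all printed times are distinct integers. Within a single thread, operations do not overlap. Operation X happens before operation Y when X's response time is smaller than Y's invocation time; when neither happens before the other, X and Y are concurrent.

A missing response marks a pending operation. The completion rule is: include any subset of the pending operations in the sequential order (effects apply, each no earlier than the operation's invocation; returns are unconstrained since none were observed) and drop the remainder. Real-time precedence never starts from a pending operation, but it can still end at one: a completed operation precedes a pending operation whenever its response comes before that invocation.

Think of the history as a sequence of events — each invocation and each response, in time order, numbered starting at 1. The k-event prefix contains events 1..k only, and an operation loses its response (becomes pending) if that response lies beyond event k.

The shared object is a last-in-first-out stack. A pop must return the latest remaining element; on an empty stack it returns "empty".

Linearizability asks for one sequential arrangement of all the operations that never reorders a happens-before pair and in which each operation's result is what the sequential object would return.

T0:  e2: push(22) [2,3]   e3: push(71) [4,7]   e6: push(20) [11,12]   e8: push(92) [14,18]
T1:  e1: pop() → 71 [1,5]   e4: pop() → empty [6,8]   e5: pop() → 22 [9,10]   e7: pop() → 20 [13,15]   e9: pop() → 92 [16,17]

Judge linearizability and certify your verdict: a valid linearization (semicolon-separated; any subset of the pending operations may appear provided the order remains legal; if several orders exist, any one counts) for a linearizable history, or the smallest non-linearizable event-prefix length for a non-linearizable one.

not linearizable — minimal violating prefix: 8 events

already the first 8 events (up to e4's response at time 8) admit no linearization; the first 7 still do
all 5 real-time-respecting orders fail — 4 completed stack operations, no legal replay
for example e1, e2, e3, e4 fails at step 1: e1 pop() → 71 is not legal there
for example e1, e2, e4, e3 fails at step 1: e1 pop() → 71 is not legal there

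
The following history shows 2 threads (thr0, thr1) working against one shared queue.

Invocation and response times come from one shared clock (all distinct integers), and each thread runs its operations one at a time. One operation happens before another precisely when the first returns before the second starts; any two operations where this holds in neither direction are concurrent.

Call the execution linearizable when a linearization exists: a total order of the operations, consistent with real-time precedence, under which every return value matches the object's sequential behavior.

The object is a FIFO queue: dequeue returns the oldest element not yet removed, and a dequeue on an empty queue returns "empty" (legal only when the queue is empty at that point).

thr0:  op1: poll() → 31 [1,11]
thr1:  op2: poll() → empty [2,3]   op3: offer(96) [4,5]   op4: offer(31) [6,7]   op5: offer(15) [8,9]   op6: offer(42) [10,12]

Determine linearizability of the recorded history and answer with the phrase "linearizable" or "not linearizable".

not linearizable

events 1..10 are fine; event 11 — the response of op1 at time 11 — makes the prefix non-linearizable
all 5 real-time-respecting orders fail — 5 completed queue operations, no legal replay
completion choices over the 1 pending operation (op6) were checked; none helps
take op1, op2, op3, op4, op5 (pending dropped): step 1 already fails, because op1 poll() → 31 cannot occur there
take op2, op1, op3, op4, op5 (pending dropped): step 2 already fails, because op1 poll() → 31 cannot occur there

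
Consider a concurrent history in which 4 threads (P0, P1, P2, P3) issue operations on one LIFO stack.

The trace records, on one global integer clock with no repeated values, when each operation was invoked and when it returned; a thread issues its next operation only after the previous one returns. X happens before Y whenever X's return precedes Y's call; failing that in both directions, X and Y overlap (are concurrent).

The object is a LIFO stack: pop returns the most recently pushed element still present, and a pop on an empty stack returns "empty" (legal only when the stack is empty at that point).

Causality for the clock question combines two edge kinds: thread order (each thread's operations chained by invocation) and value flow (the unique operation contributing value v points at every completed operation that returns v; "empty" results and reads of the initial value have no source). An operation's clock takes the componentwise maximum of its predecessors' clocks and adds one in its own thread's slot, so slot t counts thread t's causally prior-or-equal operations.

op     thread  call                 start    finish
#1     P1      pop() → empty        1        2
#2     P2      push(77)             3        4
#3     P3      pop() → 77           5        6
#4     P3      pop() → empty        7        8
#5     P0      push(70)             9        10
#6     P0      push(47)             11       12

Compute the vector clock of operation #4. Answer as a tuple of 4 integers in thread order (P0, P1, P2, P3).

(0, 0, 1, 2)

#2 (invocation 3): nothing precedes it; P2's component alone gives (0, 0, 1, 0)
#1 (invocation 1): nothing precedes it; P1's component alone gives (0, 1, 0, 0)
#5 (invocation 9): nothing precedes it; P0's component alone gives (1, 0, 0, 0)
#3 (invocation 5): componentwise max over VC(#2)=(0, 0, 1, 0), +1 at P3, giving (0, 0, 1, 1)
#6 (invocation 11): componentwise max over VC(#5)=(1, 0, 0, 0), +1 at P0, giving (2, 0, 0, 0)
#4 (invocation 7): componentwise max over VC(#3)=(0, 0, 1, 1), +1 at P3, giving (0, 0, 1, 2)
target: VC(#4) = (0, 0, 1, 2)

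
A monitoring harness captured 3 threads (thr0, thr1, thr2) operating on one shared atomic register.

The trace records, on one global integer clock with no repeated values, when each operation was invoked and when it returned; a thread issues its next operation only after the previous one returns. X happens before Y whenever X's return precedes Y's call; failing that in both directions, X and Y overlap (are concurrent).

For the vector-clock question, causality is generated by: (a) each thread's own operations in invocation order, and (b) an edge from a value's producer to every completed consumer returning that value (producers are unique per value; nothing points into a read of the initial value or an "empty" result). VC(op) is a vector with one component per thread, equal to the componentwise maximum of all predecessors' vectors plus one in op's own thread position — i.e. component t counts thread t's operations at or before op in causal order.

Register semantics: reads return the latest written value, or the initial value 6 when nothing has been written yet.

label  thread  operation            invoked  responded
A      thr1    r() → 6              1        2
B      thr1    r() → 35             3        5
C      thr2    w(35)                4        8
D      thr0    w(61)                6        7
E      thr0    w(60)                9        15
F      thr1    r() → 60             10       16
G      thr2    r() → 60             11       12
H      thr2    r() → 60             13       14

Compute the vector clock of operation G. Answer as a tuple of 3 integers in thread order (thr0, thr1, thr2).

no predecessors for C (invoked 4): thr2 increments from zero → (0, 0, 1)
no predecessors for A (invoked 1): thr1 increments from zero → (0, 1, 0)
no predecessors for D (invoked 6): thr0 increments from zero → (1, 0, 0)
E, invoked 9, takes VC(D)=(1, 0, 0) under max, adds 1 for thr0 → (2, 0, 0)
B, invoked 3, takes VC(A)=(0, 1, 0), VC(C)=(0, 0, 1) under max, adds 1 for thr1 → (0, 2, 1)
G, invoked 11, takes VC(C)=(0, 0, 1), VC(E)=(2, 0, 0) under max, adds 1 for thr2 → (2, 0, 2)
H, invoked 13, takes VC(E)=(2, 0, 0), VC(G)=(2, 0, 2) under max, adds 1 for thr2 → (2, 0, 3)
F, invoked 10, takes VC(B)=(0, 2, 1), VC(E)=(2, 0, 0) under max, adds 1 for thr1 → (2, 3, 1)
target: VC(G) = (2, 0, 2)

(2, 0, 2)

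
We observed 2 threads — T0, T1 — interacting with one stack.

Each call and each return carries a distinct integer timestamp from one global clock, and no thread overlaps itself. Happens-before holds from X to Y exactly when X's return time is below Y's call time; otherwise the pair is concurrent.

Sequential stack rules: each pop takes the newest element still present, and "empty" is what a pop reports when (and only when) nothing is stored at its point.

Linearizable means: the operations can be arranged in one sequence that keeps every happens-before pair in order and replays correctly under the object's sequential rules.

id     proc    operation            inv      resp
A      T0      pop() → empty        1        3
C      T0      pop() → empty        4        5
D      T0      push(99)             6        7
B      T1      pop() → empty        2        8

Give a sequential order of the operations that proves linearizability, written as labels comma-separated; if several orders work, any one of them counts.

step 1: A pop() → empty — stack <>
step 2: B pop() → empty — stack <>
step 3: C pop() → empty — stack <>
step 4: D push(99) — stack <99>

A, B, C, D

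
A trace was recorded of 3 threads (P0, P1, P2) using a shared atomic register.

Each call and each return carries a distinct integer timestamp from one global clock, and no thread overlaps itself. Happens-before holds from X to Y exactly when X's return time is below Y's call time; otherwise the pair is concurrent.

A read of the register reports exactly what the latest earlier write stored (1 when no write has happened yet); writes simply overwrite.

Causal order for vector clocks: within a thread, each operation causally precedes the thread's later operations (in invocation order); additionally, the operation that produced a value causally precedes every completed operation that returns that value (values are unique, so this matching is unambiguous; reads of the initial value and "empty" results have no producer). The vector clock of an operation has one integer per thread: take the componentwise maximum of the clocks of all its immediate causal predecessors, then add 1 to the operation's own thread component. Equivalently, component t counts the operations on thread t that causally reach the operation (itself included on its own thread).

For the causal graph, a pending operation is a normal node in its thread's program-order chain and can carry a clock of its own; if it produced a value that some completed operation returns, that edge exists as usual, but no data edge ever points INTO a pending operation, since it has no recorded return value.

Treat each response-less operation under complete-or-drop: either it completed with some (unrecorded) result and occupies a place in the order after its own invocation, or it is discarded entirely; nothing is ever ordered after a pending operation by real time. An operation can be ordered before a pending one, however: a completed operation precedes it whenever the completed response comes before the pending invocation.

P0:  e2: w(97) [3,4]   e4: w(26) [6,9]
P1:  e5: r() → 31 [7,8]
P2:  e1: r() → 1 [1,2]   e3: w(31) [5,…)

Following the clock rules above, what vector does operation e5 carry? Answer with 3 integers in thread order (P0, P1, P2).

(0, 1, 2)

e1, invoked 1, has no incoming edges; only P2's bump applies → (0, 0, 1)
e2, invoked 3, has no incoming edges; only P0's bump applies → (1, 0, 0)
from VC(e1)=(0, 0, 1), e3 (invoked 5) maxes components and bumps P2 → (0, 0, 2)
from VC(e2)=(1, 0, 0), e4 (invoked 6) maxes components and bumps P0 → (2, 0, 0)
from VC(e3)=(0, 0, 2), e5 (invoked 7) maxes components and bumps P1 → (0, 1, 2)
target: VC(e5) = (0, 1, 2)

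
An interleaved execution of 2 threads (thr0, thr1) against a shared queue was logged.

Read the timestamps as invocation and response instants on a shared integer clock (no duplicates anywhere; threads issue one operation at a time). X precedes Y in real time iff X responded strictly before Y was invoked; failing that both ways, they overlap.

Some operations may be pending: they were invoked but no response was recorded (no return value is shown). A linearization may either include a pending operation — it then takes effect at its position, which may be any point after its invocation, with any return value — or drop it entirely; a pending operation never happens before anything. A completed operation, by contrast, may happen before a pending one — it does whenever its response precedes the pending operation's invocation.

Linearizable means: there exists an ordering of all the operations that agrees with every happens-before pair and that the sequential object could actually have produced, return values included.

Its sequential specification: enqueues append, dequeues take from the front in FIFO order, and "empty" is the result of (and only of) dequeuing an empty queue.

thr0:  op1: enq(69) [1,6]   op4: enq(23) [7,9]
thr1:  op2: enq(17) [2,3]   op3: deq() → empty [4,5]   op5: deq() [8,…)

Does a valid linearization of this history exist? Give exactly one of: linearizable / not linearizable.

events 1..4 are fine; event 5 — the response of op3 at time 5 — makes the prefix non-linearizable
exactly one order of the 2 completed ops respects real time; the queue replay fails
including or dropping the 1 pending operation (op1) in any combination fails
one such order, op2, op3 (pending dropped), breaks at step 2 where op3 deq() → empty is illegal

not linearizable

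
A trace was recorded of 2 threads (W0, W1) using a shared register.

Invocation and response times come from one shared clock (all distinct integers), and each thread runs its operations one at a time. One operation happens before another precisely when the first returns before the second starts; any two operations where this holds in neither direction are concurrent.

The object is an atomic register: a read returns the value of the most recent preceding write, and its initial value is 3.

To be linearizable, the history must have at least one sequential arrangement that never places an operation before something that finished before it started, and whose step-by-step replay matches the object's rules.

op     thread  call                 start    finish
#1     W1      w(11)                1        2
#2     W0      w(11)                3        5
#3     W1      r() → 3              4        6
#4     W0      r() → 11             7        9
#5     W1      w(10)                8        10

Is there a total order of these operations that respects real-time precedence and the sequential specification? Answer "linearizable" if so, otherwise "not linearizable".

events 1..5 are fine; event 6 — the response of #3 at time 6 — makes the prefix non-linearizable
2 orders of the 3 completed register ops respect real time; none is legal
sample order #1, #2, #3 stalls at step 3 — #3 r() → 3 has no legal effect
sample order #1, #3, #2 stalls at step 2 — #3 r() → 3 has no legal effect

not linearizable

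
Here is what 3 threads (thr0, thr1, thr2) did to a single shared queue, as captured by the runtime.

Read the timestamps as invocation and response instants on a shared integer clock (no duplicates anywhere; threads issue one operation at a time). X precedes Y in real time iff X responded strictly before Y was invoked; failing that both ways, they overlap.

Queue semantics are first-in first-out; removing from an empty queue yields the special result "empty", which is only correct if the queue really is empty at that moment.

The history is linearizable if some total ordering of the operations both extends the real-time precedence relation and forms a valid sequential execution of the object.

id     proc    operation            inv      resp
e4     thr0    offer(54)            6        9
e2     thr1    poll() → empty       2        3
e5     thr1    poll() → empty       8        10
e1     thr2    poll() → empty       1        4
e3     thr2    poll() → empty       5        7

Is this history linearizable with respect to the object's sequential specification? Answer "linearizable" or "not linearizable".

a witness: e1, e2, e3, e5, e4
1. e1 poll() → empty, leaving queue <>
2. e2 poll() → empty, leaving queue <>
3. e3 poll() → empty, leaving queue <>
4. e5 poll() → empty, leaving queue <>
5. e4 offer(54), leaving queue <54>

linearizable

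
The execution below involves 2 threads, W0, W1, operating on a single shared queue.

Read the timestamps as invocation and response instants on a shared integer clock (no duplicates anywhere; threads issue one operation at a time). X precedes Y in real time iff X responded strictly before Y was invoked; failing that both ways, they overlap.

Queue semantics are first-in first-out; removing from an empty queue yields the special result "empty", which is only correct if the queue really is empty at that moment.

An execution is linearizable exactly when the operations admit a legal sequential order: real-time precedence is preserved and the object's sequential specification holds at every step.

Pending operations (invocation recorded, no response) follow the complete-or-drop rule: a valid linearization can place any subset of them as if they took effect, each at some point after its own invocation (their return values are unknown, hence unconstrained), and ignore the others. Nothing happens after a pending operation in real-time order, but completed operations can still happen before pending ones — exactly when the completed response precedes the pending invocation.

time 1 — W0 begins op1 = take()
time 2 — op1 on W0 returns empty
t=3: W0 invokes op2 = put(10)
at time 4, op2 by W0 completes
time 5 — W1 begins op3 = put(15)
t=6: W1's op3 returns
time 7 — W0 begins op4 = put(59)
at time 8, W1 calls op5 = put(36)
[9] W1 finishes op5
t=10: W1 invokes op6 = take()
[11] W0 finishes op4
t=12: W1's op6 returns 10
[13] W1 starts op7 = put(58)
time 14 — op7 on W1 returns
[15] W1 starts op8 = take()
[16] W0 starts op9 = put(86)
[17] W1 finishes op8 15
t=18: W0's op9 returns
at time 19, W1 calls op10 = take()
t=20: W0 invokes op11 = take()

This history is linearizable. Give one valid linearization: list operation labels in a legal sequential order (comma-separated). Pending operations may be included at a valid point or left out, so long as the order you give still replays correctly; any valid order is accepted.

op1, op2, op3, op4, op5, op6, op7, op8, op9

1. op1 take() → empty, leaving queue <>
2. op2 put(10), leaving queue <10>
3. op3 put(15), leaving queue <10,15>
4. op4 put(59), leaving queue <10,15,59>
5. op5 put(36), leaving queue <10,15,59,36>
6. op6 take() → 10, leaving queue <15,59,36>
7. op7 put(58), leaving queue <15,59,36,58>
8. op8 take() → 15, leaving queue <59,36,58>
9. op9 put(86), leaving queue <59,36,58,86>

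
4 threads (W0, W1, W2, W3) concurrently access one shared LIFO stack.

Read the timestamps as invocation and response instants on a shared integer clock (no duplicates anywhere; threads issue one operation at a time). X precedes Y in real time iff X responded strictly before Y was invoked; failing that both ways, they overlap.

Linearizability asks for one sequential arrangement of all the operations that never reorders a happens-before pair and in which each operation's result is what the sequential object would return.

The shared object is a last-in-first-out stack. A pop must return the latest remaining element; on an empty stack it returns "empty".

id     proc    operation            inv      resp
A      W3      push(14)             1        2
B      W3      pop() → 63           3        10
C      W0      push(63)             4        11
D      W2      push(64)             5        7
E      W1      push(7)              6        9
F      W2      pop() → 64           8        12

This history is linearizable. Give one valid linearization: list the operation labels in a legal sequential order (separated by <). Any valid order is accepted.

after step 1 (A push(14)): stack <14>
after step 2 (C push(63)): stack <14,63>
after step 3 (B pop() → 63): stack <14>
after step 4 (D push(64)): stack <14,64>
after step 5 (F pop() → 64): stack <14>
after step 6 (E push(7)): stack <14,7>

A < C < B < D < F < E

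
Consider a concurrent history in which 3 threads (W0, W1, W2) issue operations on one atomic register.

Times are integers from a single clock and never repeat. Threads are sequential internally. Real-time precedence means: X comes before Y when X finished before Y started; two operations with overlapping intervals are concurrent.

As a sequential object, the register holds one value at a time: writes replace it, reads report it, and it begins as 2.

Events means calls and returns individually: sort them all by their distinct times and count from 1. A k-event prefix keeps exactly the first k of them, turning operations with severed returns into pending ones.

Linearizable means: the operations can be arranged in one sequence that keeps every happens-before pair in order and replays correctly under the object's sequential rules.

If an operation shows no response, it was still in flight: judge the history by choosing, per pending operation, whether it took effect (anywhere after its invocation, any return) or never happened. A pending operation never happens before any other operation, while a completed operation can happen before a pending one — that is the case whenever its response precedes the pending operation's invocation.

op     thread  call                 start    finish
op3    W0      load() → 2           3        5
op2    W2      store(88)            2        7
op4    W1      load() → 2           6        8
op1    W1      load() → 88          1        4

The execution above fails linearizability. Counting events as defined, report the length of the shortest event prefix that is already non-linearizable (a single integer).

events 1..7 are still linearizable — one witness is op3, op2, op1:
after step 1 (op3 load() → 2): value 2
after step 2 (op2 store(88)): value 88
after step 3 (op1 load() → 88): value 88
with event 8 included (op4 responding at time 8), all real-time-consistent orders fail
for example op1, op2, op3, op4 fails at step 1: op1 load() → 88 is not legal there
for example op1, op3, op2, op4 fails at step 1: op1 load() → 88 is not legal there

8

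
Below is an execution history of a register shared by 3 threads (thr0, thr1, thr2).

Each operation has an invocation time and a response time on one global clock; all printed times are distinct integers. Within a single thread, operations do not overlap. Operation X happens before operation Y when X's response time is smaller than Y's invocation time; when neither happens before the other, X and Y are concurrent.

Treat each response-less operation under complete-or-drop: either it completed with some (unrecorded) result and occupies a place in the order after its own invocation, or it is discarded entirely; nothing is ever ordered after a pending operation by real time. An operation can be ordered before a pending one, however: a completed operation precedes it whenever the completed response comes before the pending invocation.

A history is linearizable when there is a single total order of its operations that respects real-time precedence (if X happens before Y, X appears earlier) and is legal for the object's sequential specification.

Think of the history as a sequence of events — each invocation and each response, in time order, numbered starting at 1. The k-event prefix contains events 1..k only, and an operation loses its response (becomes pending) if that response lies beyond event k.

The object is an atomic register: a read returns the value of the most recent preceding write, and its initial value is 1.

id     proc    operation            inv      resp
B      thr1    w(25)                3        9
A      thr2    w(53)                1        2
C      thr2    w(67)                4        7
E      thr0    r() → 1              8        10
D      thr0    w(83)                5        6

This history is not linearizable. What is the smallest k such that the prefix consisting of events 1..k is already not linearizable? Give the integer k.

10

events 1..9 are linearizable, e.g. via A, B, C, D:
1. A w(53), leaving value 53
2. B w(25), leaving value 25
3. C w(67), leaving value 67
4. D w(83), leaving value 83
once event 10 joins (E's response, time 10), exhaustive search finds no witness
e.g. A, B, C, D, E: illegal at step 5, since E r() → 1 cannot apply there
e.g. A, B, D, C, E: illegal at step 5, since E r() → 1 cannot apply there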